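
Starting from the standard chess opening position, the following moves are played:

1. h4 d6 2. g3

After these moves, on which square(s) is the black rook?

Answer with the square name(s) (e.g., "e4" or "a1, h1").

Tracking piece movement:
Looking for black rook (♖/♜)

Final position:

  a b c d e f g h
  ─────────────────
8│♜ ♞ ♝ ♛ ♚ ♝ ♞ ♜│8
7│♟ ♟ ♟ · ♟ ♟ ♟ ♟│7
6│· · · ♟ · · · ·│6
5│· · · · · · · ·│5
4│· · · · · · · ♙│4
3│· · · · · · ♙ ·│3
2│♙ ♙ ♙ ♙ ♙ ♙ · ·│2
1│♖ ♘ ♗ ♕ ♔ ♗ ♘ ♖│1
  ─────────────────
  a b c d e f g h


a8, h8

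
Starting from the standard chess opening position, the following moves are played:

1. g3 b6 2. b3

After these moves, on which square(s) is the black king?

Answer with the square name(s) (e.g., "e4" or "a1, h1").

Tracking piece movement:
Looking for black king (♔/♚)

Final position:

  a b c d e f g h
  ─────────────────
8│♜ ♞ ♝ ♛ ♚ ♝ ♞ ♜│8
7│♟ · ♟ ♟ ♟ ♟ ♟ ♟│7
6│· ♟ · · · · · ·│6
5│· · · · · · · ·│5
4│· · · · · · · ·│4
3│· ♙ · · · · ♙ ·│3
2│♙ · ♙ ♙ ♙ ♙ · ♙│2
1│♖ ♘ ♗ ♕ ♔ ♗ ♘ ♖│1
  ─────────────────
  a b c d e f g h


e8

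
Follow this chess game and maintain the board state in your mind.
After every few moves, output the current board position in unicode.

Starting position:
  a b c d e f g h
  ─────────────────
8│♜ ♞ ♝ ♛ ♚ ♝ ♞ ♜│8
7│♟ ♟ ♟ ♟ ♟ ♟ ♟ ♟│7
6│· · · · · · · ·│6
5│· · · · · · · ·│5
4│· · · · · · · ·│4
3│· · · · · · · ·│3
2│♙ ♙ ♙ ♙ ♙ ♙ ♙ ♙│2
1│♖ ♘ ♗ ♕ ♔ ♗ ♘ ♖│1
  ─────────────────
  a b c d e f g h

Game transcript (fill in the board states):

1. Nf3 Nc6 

  a b c d e f g h
  ─────────────────
8│♜ · ♝ ♛ ♚ ♝ ♞ ♜│8
7│♟ ♟ ♟ ♟ ♟ ♟ ♟ ♟│7
6│· · ♞ · · · · ·│6
5│· · · · · · · ·│5
4│· · · · · · · ·│4
3│· · · · · ♘ · ·│3
2│♙ ♙ ♙ ♙ ♙ ♙ ♙ ♙│2
1│♖ ♘ ♗ ♕ ♔ ♗ · ♖│1
  ─────────────────
  a b c d e f g h

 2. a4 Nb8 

  a b c d e f g h
  ─────────────────
8│♜ ♞ ♝ ♛ ♚ ♝ ♞ ♜│8
7│♟ ♟ ♟ ♟ ♟ ♟ ♟ ♟│7
6│· · · · · · · ·│6
5│· · · · · · · ·│5
4│♙ · · · · · · ·│4
3│· · · · · ♘ · ·│3
2│· ♙ ♙ ♙ ♙ ♙ ♙ ♙│2
1│♖ ♘ ♗ ♕ ♔ ♗ · ♖│1
  ─────────────────
  a b c d e f g h

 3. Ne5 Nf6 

  a b c d e f g h
  ─────────────────
8│♜ ♞ ♝ ♛ ♚ ♝ · ♜│8
7│♟ ♟ ♟ ♟ ♟ ♟ ♟ ♟│7
6│· · · · · ♞ · ·│6
5│· · · · ♘ · · ·│5
4│♙ · · · · · · ·│4
3│· · · · · · · ·│3
2│· ♙ ♙ ♙ ♙ ♙ ♙ ♙│2
1│♖ ♘ ♗ ♕ ♔ ♗ · ♖│1
  ─────────────────
  a b c d e f g h

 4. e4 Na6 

  a b c d e f g h
  ─────────────────
8│♜ · ♝ ♛ ♚ ♝ · ♜│8
7│♟ ♟ ♟ ♟ ♟ ♟ ♟ ♟│7
6│♞ · · · · ♞ · ·│6
5│· · · · ♘ · · ·│5
4│♙ · · · ♙ · · ·│4
3│· · · · · · · ·│3
2│· ♙ ♙ ♙ · ♙ ♙ ♙│2
1│♖ ♘ ♗ ♕ ♔ ♗ · ♖│1
  ─────────────────
  a b c d e f g h

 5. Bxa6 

  a b c d e f g h
  ─────────────────
8│♜ · ♝ ♛ ♚ ♝ · ♜│8
7│♟ ♟ ♟ ♟ ♟ ♟ ♟ ♟│7
6│♗ · · · · ♞ · ·│6
5│· · · · ♘ · · ·│5
4│♙ · · · ♙ · · ·│4
3│· · · · · · · ·│3
2│· ♙ ♙ ♙ · ♙ ♙ ♙│2
1│♖ ♘ ♗ ♕ ♔ · · ♖│1
  ─────────────────
  a b c d e f g h


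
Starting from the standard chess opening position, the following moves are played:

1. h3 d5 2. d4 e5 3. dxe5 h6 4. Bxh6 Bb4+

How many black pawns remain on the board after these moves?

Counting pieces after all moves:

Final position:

  a b c d e f g h
  ─────────────────
8│♜ ♞ ♝ ♛ ♚ · ♞ ♜│8
7│♟ ♟ ♟ · · ♟ ♟ ·│7
6│· · · · · · · ♗│6
5│· · · ♟ ♙ · · ·│5
4│· ♝ · · · · · ·│4
3│· · · · · · · ♙│3
2│♙ ♙ ♙ · ♙ ♙ ♙ ·│2
1│♖ ♘ · ♕ ♔ ♗ ♘ ♖│1
  ─────────────────
  a b c d e f g h


6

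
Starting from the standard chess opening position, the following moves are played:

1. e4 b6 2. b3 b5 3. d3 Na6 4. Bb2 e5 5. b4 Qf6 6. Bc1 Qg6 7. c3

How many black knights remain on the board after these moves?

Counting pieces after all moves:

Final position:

  a b c d e f g h
  ─────────────────
8│♜ · ♝ · ♚ ♝ ♞ ♜│8
7│♟ · ♟ ♟ · ♟ ♟ ♟│7
6│♞ · · · · · ♛ ·│6
5│· ♟ · · ♟ · · ·│5
4│· ♙ · · ♙ · · ·│4
3│· · ♙ ♙ · · · ·│3
2│♙ · · · · ♙ ♙ ♙│2
1│♖ ♘ ♗ ♕ ♔ ♗ ♘ ♖│1
  ─────────────────
  a b c d e f g h


2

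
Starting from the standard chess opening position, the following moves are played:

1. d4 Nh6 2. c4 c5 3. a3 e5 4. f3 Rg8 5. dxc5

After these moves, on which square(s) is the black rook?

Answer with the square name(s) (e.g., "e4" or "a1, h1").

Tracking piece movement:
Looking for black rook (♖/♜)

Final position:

  a b c d e f g h
  ─────────────────
8│♜ ♞ ♝ ♛ ♚ ♝ ♜ ·│8
7│♟ ♟ · ♟ · ♟ ♟ ♟│7
6│· · · · · · · ♞│6
5│· · ♙ · ♟ · · ·│5
4│· · ♙ · · · · ·│4
3│♙ · · · · ♙ · ·│3
2│· ♙ · · ♙ · ♙ ♙│2
1│♖ ♘ ♗ ♕ ♔ ♗ ♘ ♖│1
  ─────────────────
  a b c d e f g h


a8, g8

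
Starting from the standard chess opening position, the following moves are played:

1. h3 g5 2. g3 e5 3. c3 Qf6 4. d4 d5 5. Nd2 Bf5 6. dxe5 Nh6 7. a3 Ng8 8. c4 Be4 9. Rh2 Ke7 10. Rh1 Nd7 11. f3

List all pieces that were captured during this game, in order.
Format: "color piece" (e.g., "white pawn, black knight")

Tracking captures:
  dxe5: captured black pawn

black pawn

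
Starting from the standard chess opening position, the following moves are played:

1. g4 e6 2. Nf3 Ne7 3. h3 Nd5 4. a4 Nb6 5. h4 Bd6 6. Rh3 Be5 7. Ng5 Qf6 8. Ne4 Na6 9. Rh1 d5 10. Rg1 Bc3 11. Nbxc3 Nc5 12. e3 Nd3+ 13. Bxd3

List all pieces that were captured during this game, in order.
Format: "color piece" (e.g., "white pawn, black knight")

Tracking captures:
  Nbxc3: captured black bishop
  Bxd3: captured black knight

black bishop, black knight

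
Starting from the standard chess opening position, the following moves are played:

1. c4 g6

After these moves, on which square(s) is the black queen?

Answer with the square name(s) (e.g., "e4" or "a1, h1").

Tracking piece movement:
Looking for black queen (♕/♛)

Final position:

  a b c d e f g h
  ─────────────────
8│♜ ♞ ♝ ♛ ♚ ♝ ♞ ♜│8
7│♟ ♟ ♟ ♟ ♟ ♟ · ♟│7
6│· · · · · · ♟ ·│6
5│· · · · · · · ·│5
4│· · ♙ · · · · ·│4
3│· · · · · · · ·│3
2│♙ ♙ · ♙ ♙ ♙ ♙ ♙│2
1│♖ ♘ ♗ ♕ ♔ ♗ ♘ ♖│1
  ─────────────────
  a b c d e f g h


d8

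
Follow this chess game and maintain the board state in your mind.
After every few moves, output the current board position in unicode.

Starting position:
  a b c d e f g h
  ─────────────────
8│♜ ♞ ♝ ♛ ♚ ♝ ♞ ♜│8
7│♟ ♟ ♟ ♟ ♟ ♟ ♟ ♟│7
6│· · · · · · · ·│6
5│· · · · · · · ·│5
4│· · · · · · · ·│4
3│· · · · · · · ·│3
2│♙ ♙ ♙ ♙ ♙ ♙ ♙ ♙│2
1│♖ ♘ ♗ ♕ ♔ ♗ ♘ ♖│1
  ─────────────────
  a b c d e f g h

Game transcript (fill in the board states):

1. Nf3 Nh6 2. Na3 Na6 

  a b c d e f g h
  ─────────────────
8│♜ · ♝ ♛ ♚ ♝ · ♜│8
7│♟ ♟ ♟ ♟ ♟ ♟ ♟ ♟│7
6│♞ · · · · · · ♞│6
5│· · · · · · · ·│5
4│· · · · · · · ·│4
3│♘ · · · · ♘ · ·│3
2│♙ ♙ ♙ ♙ ♙ ♙ ♙ ♙│2
1│♖ · ♗ ♕ ♔ ♗ · ♖│1
  ─────────────────
  a b c d e f g h

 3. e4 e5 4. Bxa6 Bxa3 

  a b c d e f g h
  ─────────────────
8│♜ · ♝ ♛ ♚ · · ♜│8
7│♟ ♟ ♟ ♟ · ♟ ♟ ♟│7
6│♗ · · · · · · ♞│6
5│· · · · ♟ · · ·│5
4│· · · · ♙ · · ·│4
3│♝ · · · · ♘ · ·│3
2│♙ ♙ ♙ ♙ · ♙ ♙ ♙│2
1│♖ · ♗ ♕ ♔ · · ♖│1
  ─────────────────
  a b c d e f g h

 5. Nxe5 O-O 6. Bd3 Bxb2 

  a b c d e f g h
  ─────────────────
8│♜ · ♝ ♛ · ♜ ♚ ·│8
7│♟ ♟ ♟ ♟ · ♟ ♟ ♟│7
6│· · · · · · · ♞│6
5│· · · · ♘ · · ·│5
4│· · · · ♙ · · ·│4
3│· · · ♗ · · · ·│3
2│♙ ♝ ♙ ♙ · ♙ ♙ ♙│2
1│♖ · ♗ ♕ ♔ · · ♖│1
  ─────────────────
  a b c d e f g h

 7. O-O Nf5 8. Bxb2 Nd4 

  a b c d e f g h
  ─────────────────
8│♜ · ♝ ♛ · ♜ ♚ ·│8
7│♟ ♟ ♟ ♟ · ♟ ♟ ♟│7
6│· · · · · · · ·│6
5│· · · · ♘ · · ·│5
4│· · · ♞ ♙ · · ·│4
3│· · · ♗ · · · ·│3
2│♙ ♗ ♙ ♙ · ♙ ♙ ♙│2
1│♖ · · ♕ · ♖ ♔ ·│1
  ─────────────────
  a b c d e f g h



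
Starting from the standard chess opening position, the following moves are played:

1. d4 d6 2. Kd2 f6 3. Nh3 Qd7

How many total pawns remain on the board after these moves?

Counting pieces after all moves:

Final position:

  a b c d e f g h
  ─────────────────
8│♜ ♞ ♝ · ♚ ♝ ♞ ♜│8
7│♟ ♟ ♟ ♛ ♟ · ♟ ♟│7
6│· · · ♟ · ♟ · ·│6
5│· · · · · · · ·│5
4│· · · ♙ · · · ·│4
3│· · · · · · · ♘│3
2│♙ ♙ ♙ ♔ ♙ ♙ ♙ ♙│2
1│♖ ♘ ♗ ♕ · ♗ · ♖│1
  ─────────────────
  a b c d e f g h


16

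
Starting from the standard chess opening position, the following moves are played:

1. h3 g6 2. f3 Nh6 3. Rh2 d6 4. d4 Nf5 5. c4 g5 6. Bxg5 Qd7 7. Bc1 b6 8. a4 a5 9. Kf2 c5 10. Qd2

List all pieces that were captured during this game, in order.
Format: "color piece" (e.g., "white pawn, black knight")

Tracking captures:
  Bxg5: captured black pawn

black pawn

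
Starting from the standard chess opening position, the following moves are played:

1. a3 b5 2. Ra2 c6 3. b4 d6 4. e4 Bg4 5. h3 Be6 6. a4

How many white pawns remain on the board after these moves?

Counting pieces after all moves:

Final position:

  a b c d e f g h
  ─────────────────
8│♜ ♞ · ♛ ♚ ♝ ♞ ♜│8
7│♟ · · · ♟ ♟ ♟ ♟│7
6│· · ♟ ♟ ♝ · · ·│6
5│· ♟ · · · · · ·│5
4│♙ ♙ · · ♙ · · ·│4
3│· · · · · · · ♙│3
2│♖ · ♙ ♙ · ♙ ♙ ·│2
1│· ♘ ♗ ♕ ♔ ♗ ♘ ♖│1
  ─────────────────
  a b c d e f g h


8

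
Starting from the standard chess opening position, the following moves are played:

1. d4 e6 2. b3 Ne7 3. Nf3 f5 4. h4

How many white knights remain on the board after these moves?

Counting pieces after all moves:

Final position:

  a b c d e f g h
  ─────────────────
8│♜ ♞ ♝ ♛ ♚ ♝ · ♜│8
7│♟ ♟ ♟ ♟ ♞ · ♟ ♟│7
6│· · · · ♟ · · ·│6
5│· · · · · ♟ · ·│5
4│· · · ♙ · · · ♙│4
3│· ♙ · · · ♘ · ·│3
2│♙ · ♙ · ♙ ♙ ♙ ·│2
1│♖ ♘ ♗ ♕ ♔ ♗ · ♖│1
  ─────────────────
  a b c d e f g h


2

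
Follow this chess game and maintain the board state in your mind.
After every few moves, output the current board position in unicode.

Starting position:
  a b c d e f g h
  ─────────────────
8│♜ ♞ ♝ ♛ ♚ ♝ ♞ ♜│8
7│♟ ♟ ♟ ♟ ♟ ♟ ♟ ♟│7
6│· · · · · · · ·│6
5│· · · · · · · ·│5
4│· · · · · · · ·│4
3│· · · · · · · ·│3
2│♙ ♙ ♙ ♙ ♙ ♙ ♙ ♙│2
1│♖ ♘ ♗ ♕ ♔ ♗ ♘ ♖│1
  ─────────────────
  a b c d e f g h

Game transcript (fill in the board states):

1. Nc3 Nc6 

  a b c d e f g h
  ─────────────────
8│♜ · ♝ ♛ ♚ ♝ ♞ ♜│8
7│♟ ♟ ♟ ♟ ♟ ♟ ♟ ♟│7
6│· · ♞ · · · · ·│6
5│· · · · · · · ·│5
4│· · · · · · · ·│4
3│· · ♘ · · · · ·│3
2│♙ ♙ ♙ ♙ ♙ ♙ ♙ ♙│2
1│♖ · ♗ ♕ ♔ ♗ ♘ ♖│1
  ─────────────────
  a b c d e f g h

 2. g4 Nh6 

  a b c d e f g h
  ─────────────────
8│♜ · ♝ ♛ ♚ ♝ · ♜│8
7│♟ ♟ ♟ ♟ ♟ ♟ ♟ ♟│7
6│· · ♞ · · · · ♞│6
5│· · · · · · · ·│5
4│· · · · · · ♙ ·│4
3│· · ♘ · · · · ·│3
2│♙ ♙ ♙ ♙ ♙ ♙ · ♙│2
1│♖ · ♗ ♕ ♔ ♗ ♘ ♖│1
  ─────────────────
  a b c d e f g h

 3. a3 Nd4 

  a b c d e f g h
  ─────────────────
8│♜ · ♝ ♛ ♚ ♝ · ♜│8
7│♟ ♟ ♟ ♟ ♟ ♟ ♟ ♟│7
6│· · · · · · · ♞│6
5│· · · · · · · ·│5
4│· · · ♞ · · ♙ ·│4
3│♙ · ♘ · · · · ·│3
2│· ♙ ♙ ♙ ♙ ♙ · ♙│2
1│♖ · ♗ ♕ ♔ ♗ ♘ ♖│1
  ─────────────────
  a b c d e f g h

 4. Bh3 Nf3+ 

  a b c d e f g h
  ─────────────────
8│♜ · ♝ ♛ ♚ ♝ · ♜│8
7│♟ ♟ ♟ ♟ ♟ ♟ ♟ ♟│7
6│· · · · · · · ♞│6
5│· · · · · · · ·│5
4│· · · · · · ♙ ·│4
3│♙ · ♘ · · ♞ · ♗│3
2│· ♙ ♙ ♙ ♙ ♙ · ♙│2
1│♖ · ♗ ♕ ♔ · ♘ ♖│1
  ─────────────────
  a b c d e f g h

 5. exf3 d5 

  a b c d e f g h
  ─────────────────
8│♜ · ♝ ♛ ♚ ♝ · ♜│8
7│♟ ♟ ♟ · ♟ ♟ ♟ ♟│7
6│· · · · · · · ♞│6
5│· · · ♟ · · · ·│5
4│· · · · · · ♙ ·│4
3│♙ · ♘ · · ♙ · ♗│3
2│· ♙ ♙ ♙ · ♙ · ♙│2
1│♖ · ♗ ♕ ♔ · ♘ ♖│1
  ─────────────────
  a b c d e f g h



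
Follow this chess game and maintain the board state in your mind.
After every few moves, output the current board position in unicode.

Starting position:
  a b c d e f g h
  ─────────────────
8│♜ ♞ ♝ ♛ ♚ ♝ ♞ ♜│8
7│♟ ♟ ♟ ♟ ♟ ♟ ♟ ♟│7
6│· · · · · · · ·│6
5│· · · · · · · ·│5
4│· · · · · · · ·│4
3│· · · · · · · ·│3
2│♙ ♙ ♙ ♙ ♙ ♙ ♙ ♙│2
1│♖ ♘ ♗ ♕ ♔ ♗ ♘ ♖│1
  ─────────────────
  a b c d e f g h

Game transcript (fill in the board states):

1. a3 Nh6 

  a b c d e f g h
  ─────────────────
8│♜ ♞ ♝ ♛ ♚ ♝ · ♜│8
7│♟ ♟ ♟ ♟ ♟ ♟ ♟ ♟│7
6│· · · · · · · ♞│6
5│· · · · · · · ·│5
4│· · · · · · · ·│4
3│♙ · · · · · · ·│3
2│· ♙ ♙ ♙ ♙ ♙ ♙ ♙│2
1│♖ ♘ ♗ ♕ ♔ ♗ ♘ ♖│1
  ─────────────────
  a b c d e f g h

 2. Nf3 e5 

  a b c d e f g h
  ─────────────────
8│♜ ♞ ♝ ♛ ♚ ♝ · ♜│8
7│♟ ♟ ♟ ♟ · ♟ ♟ ♟│7
6│· · · · · · · ♞│6
5│· · · · ♟ · · ·│5
4│· · · · · · · ·│4
3│♙ · · · · ♘ · ·│3
2│· ♙ ♙ ♙ ♙ ♙ ♙ ♙│2
1│♖ ♘ ♗ ♕ ♔ ♗ · ♖│1
  ─────────────────
  a b c d e f g h

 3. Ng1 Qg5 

  a b c d e f g h
  ─────────────────
8│♜ ♞ ♝ · ♚ ♝ · ♜│8
7│♟ ♟ ♟ ♟ · ♟ ♟ ♟│7
6│· · · · · · · ♞│6
5│· · · · ♟ · ♛ ·│5
4│· · · · · · · ·│4
3│♙ · · · · · · ·│3
2│· ♙ ♙ ♙ ♙ ♙ ♙ ♙│2
1│♖ ♘ ♗ ♕ ♔ ♗ ♘ ♖│1
  ─────────────────
  a b c d e f g h

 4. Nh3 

  a b c d e f g h
  ─────────────────
8│♜ ♞ ♝ · ♚ ♝ · ♜│8
7│♟ ♟ ♟ ♟ · ♟ ♟ ♟│7
6│· · · · · · · ♞│6
5│· · · · ♟ · ♛ ·│5
4│· · · · · · · ·│4
3│♙ · · · · · · ♘│3
2│· ♙ ♙ ♙ ♙ ♙ ♙ ♙│2
1│♖ ♘ ♗ ♕ ♔ ♗ · ♖│1
  ─────────────────
  a b c d e f g h


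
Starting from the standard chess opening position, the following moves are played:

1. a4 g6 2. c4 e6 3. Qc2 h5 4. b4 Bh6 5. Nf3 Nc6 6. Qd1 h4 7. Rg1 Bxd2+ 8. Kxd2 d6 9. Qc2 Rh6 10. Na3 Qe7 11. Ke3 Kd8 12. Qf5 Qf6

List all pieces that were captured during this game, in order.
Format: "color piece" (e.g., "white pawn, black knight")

Tracking captures:
  Bxd2+: captured white pawn
  Kxd2: captured black bishop

white pawn, black bishop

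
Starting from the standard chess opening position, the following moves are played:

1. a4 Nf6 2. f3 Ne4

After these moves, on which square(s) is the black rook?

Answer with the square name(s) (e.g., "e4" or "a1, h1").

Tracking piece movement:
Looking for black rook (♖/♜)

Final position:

  a b c d e f g h
  ─────────────────
8│♜ ♞ ♝ ♛ ♚ ♝ · ♜│8
7│♟ ♟ ♟ ♟ ♟ ♟ ♟ ♟│7
6│· · · · · · · ·│6
5│· · · · · · · ·│5
4│♙ · · · ♞ · · ·│4
3│· · · · · ♙ · ·│3
2│· ♙ ♙ ♙ ♙ · ♙ ♙│2
1│♖ ♘ ♗ ♕ ♔ ♗ ♘ ♖│1
  ─────────────────
  a b c d e f g h


a8, h8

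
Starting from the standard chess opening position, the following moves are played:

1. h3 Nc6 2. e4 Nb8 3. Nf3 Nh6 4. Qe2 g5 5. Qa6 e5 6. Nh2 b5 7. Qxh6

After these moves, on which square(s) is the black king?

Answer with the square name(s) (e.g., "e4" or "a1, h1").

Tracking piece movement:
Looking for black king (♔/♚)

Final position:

  a b c d e f g h
  ─────────────────
8│♜ ♞ ♝ ♛ ♚ ♝ · ♜│8
7│♟ · ♟ ♟ · ♟ · ♟│7
6│· · · · · · · ♕│6
5│· ♟ · · ♟ · ♟ ·│5
4│· · · · ♙ · · ·│4
3│· · · · · · · ♙│3
2│♙ ♙ ♙ ♙ · ♙ ♙ ♘│2
1│♖ ♘ ♗ · ♔ ♗ · ♖│1
  ─────────────────
  a b c d e f g h


e8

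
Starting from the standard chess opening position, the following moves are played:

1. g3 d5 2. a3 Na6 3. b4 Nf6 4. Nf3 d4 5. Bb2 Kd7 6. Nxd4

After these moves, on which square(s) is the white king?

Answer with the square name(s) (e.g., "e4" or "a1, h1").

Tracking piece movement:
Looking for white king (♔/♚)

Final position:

  a b c d e f g h
  ─────────────────
8│♜ · ♝ ♛ · ♝ · ♜│8
7│♟ ♟ ♟ ♚ ♟ ♟ ♟ ♟│7
6│♞ · · · · ♞ · ·│6
5│· · · · · · · ·│5
4│· ♙ · ♘ · · · ·│4
3│♙ · · · · · ♙ ·│3
2│· ♗ ♙ ♙ ♙ ♙ · ♙│2
1│♖ ♘ · ♕ ♔ ♗ · ♖│1
  ─────────────────
  a b c d e f g h


e1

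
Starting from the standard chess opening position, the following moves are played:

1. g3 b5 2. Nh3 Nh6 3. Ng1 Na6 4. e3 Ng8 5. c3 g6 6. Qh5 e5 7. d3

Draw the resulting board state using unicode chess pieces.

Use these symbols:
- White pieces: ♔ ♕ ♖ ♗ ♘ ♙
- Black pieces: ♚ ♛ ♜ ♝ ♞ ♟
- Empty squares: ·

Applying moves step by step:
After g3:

♜ ♞ ♝ ♛ ♚ ♝ ♞ ♜
♟ ♟ ♟ ♟ ♟ ♟ ♟ ♟
· · · · · · · ·
· · · · · · · ·
· · · · · · · ·
· · · · · · ♙ ·
♙ ♙ ♙ ♙ ♙ ♙ · ♙
♖ ♘ ♗ ♕ ♔ ♗ ♘ ♖


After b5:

♜ ♞ ♝ ♛ ♚ ♝ ♞ ♜
♟ · ♟ ♟ ♟ ♟ ♟ ♟
· · · · · · · ·
· ♟ · · · · · ·
· · · · · · · ·
· · · · · · ♙ ·
♙ ♙ ♙ ♙ ♙ ♙ · ♙
♖ ♘ ♗ ♕ ♔ ♗ ♘ ♖


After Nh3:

♜ ♞ ♝ ♛ ♚ ♝ ♞ ♜
♟ · ♟ ♟ ♟ ♟ ♟ ♟
· · · · · · · ·
· ♟ · · · · · ·
· · · · · · · ·
· · · · · · ♙ ♘
♙ ♙ ♙ ♙ ♙ ♙ · ♙
♖ ♘ ♗ ♕ ♔ ♗ · ♖


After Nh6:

♜ ♞ ♝ ♛ ♚ ♝ · ♜
♟ · ♟ ♟ ♟ ♟ ♟ ♟
· · · · · · · ♞
· ♟ · · · · · ·
· · · · · · · ·
· · · · · · ♙ ♘
♙ ♙ ♙ ♙ ♙ ♙ · ♙
♖ ♘ ♗ ♕ ♔ ♗ · ♖


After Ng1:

♜ ♞ ♝ ♛ ♚ ♝ · ♜
♟ · ♟ ♟ ♟ ♟ ♟ ♟
· · · · · · · ♞
· ♟ · · · · · ·
· · · · · · · ·
· · · · · · ♙ ·
♙ ♙ ♙ ♙ ♙ ♙ · ♙
♖ ♘ ♗ ♕ ♔ ♗ ♘ ♖


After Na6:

♜ · ♝ ♛ ♚ ♝ · ♜
♟ · ♟ ♟ ♟ ♟ ♟ ♟
♞ · · · · · · ♞
· ♟ · · · · · ·
· · · · · · · ·
· · · · · · ♙ ·
♙ ♙ ♙ ♙ ♙ ♙ · ♙
♖ ♘ ♗ ♕ ♔ ♗ ♘ ♖


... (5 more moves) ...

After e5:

♜ · ♝ ♛ ♚ ♝ ♞ ♜
♟ · ♟ ♟ · ♟ · ♟
♞ · · · · · ♟ ·
· ♟ · · ♟ · · ♕
· · · · · · · ·
· · ♙ · ♙ · ♙ ·
♙ ♙ · ♙ · ♙ · ♙
♖ ♘ ♗ · ♔ ♗ ♘ ♖


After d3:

♜ · ♝ ♛ ♚ ♝ ♞ ♜
♟ · ♟ ♟ · ♟ · ♟
♞ · · · · · ♟ ·
· ♟ · · ♟ · · ♕
· · · · · · · ·
· · ♙ ♙ ♙ · ♙ ·
♙ ♙ · · · ♙ · ♙
♖ ♘ ♗ · ♔ ♗ ♘ ♖



  a b c d e f g h
  ─────────────────
8│♜ · ♝ ♛ ♚ ♝ ♞ ♜│8
7│♟ · ♟ ♟ · ♟ · ♟│7
6│♞ · · · · · ♟ ·│6
5│· ♟ · · ♟ · · ♕│5
4│· · · · · · · ·│4
3│· · ♙ ♙ ♙ · ♙ ·│3
2│♙ ♙ · · · ♙ · ♙│2
1│♖ ♘ ♗ · ♔ ♗ ♘ ♖│1
  ─────────────────
  a b c d e f g h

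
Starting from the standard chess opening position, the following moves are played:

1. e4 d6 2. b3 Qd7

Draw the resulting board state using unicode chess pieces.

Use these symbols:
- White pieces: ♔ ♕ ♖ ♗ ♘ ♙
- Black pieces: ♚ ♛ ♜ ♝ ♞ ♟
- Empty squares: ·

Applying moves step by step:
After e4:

♜ ♞ ♝ ♛ ♚ ♝ ♞ ♜
♟ ♟ ♟ ♟ ♟ ♟ ♟ ♟
· · · · · · · ·
· · · · · · · ·
· · · · ♙ · · ·
· · · · · · · ·
♙ ♙ ♙ ♙ · ♙ ♙ ♙
♖ ♘ ♗ ♕ ♔ ♗ ♘ ♖


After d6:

♜ ♞ ♝ ♛ ♚ ♝ ♞ ♜
♟ ♟ ♟ · ♟ ♟ ♟ ♟
· · · ♟ · · · ·
· · · · · · · ·
· · · · ♙ · · ·
· · · · · · · ·
♙ ♙ ♙ ♙ · ♙ ♙ ♙
♖ ♘ ♗ ♕ ♔ ♗ ♘ ♖


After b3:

♜ ♞ ♝ ♛ ♚ ♝ ♞ ♜
♟ ♟ ♟ · ♟ ♟ ♟ ♟
· · · ♟ · · · ·
· · · · · · · ·
· · · · ♙ · · ·
· ♙ · · · · · ·
♙ · ♙ ♙ · ♙ ♙ ♙
♖ ♘ ♗ ♕ ♔ ♗ ♘ ♖


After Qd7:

♜ ♞ ♝ · ♚ ♝ ♞ ♜
♟ ♟ ♟ ♛ ♟ ♟ ♟ ♟
· · · ♟ · · · ·
· · · · · · · ·
· · · · ♙ · · ·
· ♙ · · · · · ·
♙ · ♙ ♙ · ♙ ♙ ♙
♖ ♘ ♗ ♕ ♔ ♗ ♘ ♖



  a b c d e f g h
  ─────────────────
8│♜ ♞ ♝ · ♚ ♝ ♞ ♜│8
7│♟ ♟ ♟ ♛ ♟ ♟ ♟ ♟│7
6│· · · ♟ · · · ·│6
5│· · · · · · · ·│5
4│· · · · ♙ · · ·│4
3│· ♙ · · · · · ·│3
2│♙ · ♙ ♙ · ♙ ♙ ♙│2
1│♖ ♘ ♗ ♕ ♔ ♗ ♘ ♖│1
  ─────────────────
  a b c d e f g h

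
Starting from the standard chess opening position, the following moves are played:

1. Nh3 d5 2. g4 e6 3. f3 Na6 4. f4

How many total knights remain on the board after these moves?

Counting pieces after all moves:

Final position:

  a b c d e f g h
  ─────────────────
8│♜ · ♝ ♛ ♚ ♝ ♞ ♜│8
7│♟ ♟ ♟ · · ♟ ♟ ♟│7
6│♞ · · · ♟ · · ·│6
5│· · · ♟ · · · ·│5
4│· · · · · ♙ ♙ ·│4
3│· · · · · · · ♘│3
2│♙ ♙ ♙ ♙ ♙ · · ♙│2
1│♖ ♘ ♗ ♕ ♔ ♗ · ♖│1
  ─────────────────
  a b c d e f g h


4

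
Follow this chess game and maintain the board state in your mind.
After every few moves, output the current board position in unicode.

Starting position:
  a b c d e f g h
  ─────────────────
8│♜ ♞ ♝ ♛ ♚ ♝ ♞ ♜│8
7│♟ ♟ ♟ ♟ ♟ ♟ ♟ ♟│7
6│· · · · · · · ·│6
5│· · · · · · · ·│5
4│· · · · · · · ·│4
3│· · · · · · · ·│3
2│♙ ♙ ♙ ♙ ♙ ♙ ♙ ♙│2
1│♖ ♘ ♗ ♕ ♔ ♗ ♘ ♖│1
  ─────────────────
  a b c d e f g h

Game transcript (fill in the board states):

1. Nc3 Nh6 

  a b c d e f g h
  ─────────────────
8│♜ ♞ ♝ ♛ ♚ ♝ · ♜│8
7│♟ ♟ ♟ ♟ ♟ ♟ ♟ ♟│7
6│· · · · · · · ♞│6
5│· · · · · · · ·│5
4│· · · · · · · ·│4
3│· · ♘ · · · · ·│3
2│♙ ♙ ♙ ♙ ♙ ♙ ♙ ♙│2
1│♖ · ♗ ♕ ♔ ♗ ♘ ♖│1
  ─────────────────
  a b c d e f g h

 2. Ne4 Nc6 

  a b c d e f g h
  ─────────────────
8│♜ · ♝ ♛ ♚ ♝ · ♜│8
7│♟ ♟ ♟ ♟ ♟ ♟ ♟ ♟│7
6│· · ♞ · · · · ♞│6
5│· · · · · · · ·│5
4│· · · · ♘ · · ·│4
3│· · · · · · · ·│3
2│♙ ♙ ♙ ♙ ♙ ♙ ♙ ♙│2
1│♖ · ♗ ♕ ♔ ♗ ♘ ♖│1
  ─────────────────
  a b c d e f g h

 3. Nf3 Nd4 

  a b c d e f g h
  ─────────────────
8│♜ · ♝ ♛ ♚ ♝ · ♜│8
7│♟ ♟ ♟ ♟ ♟ ♟ ♟ ♟│7
6│· · · · · · · ♞│6
5│· · · · · · · ·│5
4│· · · ♞ ♘ · · ·│4
3│· · · · · ♘ · ·│3
2│♙ ♙ ♙ ♙ ♙ ♙ ♙ ♙│2
1│♖ · ♗ ♕ ♔ ♗ · ♖│1
  ─────────────────
  a b c d e f g h



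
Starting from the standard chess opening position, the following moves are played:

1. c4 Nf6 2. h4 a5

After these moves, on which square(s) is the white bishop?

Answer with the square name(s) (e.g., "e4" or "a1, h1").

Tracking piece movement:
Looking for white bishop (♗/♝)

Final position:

  a b c d e f g h
  ─────────────────
8│♜ ♞ ♝ ♛ ♚ ♝ · ♜│8
7│· ♟ ♟ ♟ ♟ ♟ ♟ ♟│7
6│· · · · · ♞ · ·│6
5│♟ · · · · · · ·│5
4│· · ♙ · · · · ♙│4
3│· · · · · · · ·│3
2│♙ ♙ · ♙ ♙ ♙ ♙ ·│2
1│♖ ♘ ♗ ♕ ♔ ♗ ♘ ♖│1
  ─────────────────
  a b c d e f g h


c1, f1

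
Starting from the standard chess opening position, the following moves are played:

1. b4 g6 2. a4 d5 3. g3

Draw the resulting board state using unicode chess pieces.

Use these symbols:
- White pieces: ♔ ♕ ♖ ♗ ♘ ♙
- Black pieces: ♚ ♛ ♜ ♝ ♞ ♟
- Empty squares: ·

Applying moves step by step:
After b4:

♜ ♞ ♝ ♛ ♚ ♝ ♞ ♜
♟ ♟ ♟ ♟ ♟ ♟ ♟ ♟
· · · · · · · ·
· · · · · · · ·
· ♙ · · · · · ·
· · · · · · · ·
♙ · ♙ ♙ ♙ ♙ ♙ ♙
♖ ♘ ♗ ♕ ♔ ♗ ♘ ♖


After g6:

♜ ♞ ♝ ♛ ♚ ♝ ♞ ♜
♟ ♟ ♟ ♟ ♟ ♟ · ♟
· · · · · · ♟ ·
· · · · · · · ·
· ♙ · · · · · ·
· · · · · · · ·
♙ · ♙ ♙ ♙ ♙ ♙ ♙
♖ ♘ ♗ ♕ ♔ ♗ ♘ ♖


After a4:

♜ ♞ ♝ ♛ ♚ ♝ ♞ ♜
♟ ♟ ♟ ♟ ♟ ♟ · ♟
· · · · · · ♟ ·
· · · · · · · ·
♙ ♙ · · · · · ·
· · · · · · · ·
· · ♙ ♙ ♙ ♙ ♙ ♙
♖ ♘ ♗ ♕ ♔ ♗ ♘ ♖


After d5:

♜ ♞ ♝ ♛ ♚ ♝ ♞ ♜
♟ ♟ ♟ · ♟ ♟ · ♟
· · · · · · ♟ ·
· · · ♟ · · · ·
♙ ♙ · · · · · ·
· · · · · · · ·
· · ♙ ♙ ♙ ♙ ♙ ♙
♖ ♘ ♗ ♕ ♔ ♗ ♘ ♖


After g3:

♜ ♞ ♝ ♛ ♚ ♝ ♞ ♜
♟ ♟ ♟ · ♟ ♟ · ♟
· · · · · · ♟ ·
· · · ♟ · · · ·
♙ ♙ · · · · · ·
· · · · · · ♙ ·
· · ♙ ♙ ♙ ♙ · ♙
♖ ♘ ♗ ♕ ♔ ♗ ♘ ♖



  a b c d e f g h
  ─────────────────
8│♜ ♞ ♝ ♛ ♚ ♝ ♞ ♜│8
7│♟ ♟ ♟ · ♟ ♟ · ♟│7
6│· · · · · · ♟ ·│6
5│· · · ♟ · · · ·│5
4│♙ ♙ · · · · · ·│4
3│· · · · · · ♙ ·│3
2│· · ♙ ♙ ♙ ♙ · ♙│2
1│♖ ♘ ♗ ♕ ♔ ♗ ♘ ♖│1
  ─────────────────
  a b c d e f g h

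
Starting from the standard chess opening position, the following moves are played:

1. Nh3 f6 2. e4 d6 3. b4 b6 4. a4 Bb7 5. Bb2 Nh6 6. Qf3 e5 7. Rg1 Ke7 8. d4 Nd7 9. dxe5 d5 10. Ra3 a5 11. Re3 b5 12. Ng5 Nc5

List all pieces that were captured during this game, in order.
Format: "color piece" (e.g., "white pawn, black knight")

Tracking captures:
  dxe5: captured black pawn

black pawn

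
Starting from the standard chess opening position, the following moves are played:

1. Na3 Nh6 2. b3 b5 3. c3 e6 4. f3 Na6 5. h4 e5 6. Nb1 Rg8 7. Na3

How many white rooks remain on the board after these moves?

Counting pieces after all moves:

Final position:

  a b c d e f g h
  ─────────────────
8│♜ · ♝ ♛ ♚ ♝ ♜ ·│8
7│♟ · ♟ ♟ · ♟ ♟ ♟│7
6│♞ · · · · · · ♞│6
5│· ♟ · · ♟ · · ·│5
4│· · · · · · · ♙│4
3│♘ ♙ ♙ · · ♙ · ·│3
2│♙ · · ♙ ♙ · ♙ ·│2
1│♖ · ♗ ♕ ♔ ♗ ♘ ♖│1
  ─────────────────
  a b c d e f g h


2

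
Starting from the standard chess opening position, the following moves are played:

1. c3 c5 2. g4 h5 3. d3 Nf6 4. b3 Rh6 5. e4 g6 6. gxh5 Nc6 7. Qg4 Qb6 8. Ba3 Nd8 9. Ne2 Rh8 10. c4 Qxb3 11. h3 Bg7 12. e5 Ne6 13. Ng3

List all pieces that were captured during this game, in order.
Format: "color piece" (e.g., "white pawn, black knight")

Tracking captures:
  gxh5: captured black pawn
  Qxb3: captured white pawn

black pawn, white pawn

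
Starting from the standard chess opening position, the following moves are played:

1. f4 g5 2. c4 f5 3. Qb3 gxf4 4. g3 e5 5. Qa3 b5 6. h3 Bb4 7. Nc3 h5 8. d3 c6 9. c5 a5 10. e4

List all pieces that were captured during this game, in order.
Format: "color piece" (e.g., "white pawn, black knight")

Tracking captures:
  gxf4: captured white pawn

white pawn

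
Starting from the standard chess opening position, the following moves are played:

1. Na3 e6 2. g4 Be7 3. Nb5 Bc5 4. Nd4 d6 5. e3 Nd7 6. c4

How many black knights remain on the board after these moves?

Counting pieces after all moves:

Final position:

  a b c d e f g h
  ─────────────────
8│♜ · ♝ ♛ ♚ · ♞ ♜│8
7│♟ ♟ ♟ ♞ · ♟ ♟ ♟│7
6│· · · ♟ ♟ · · ·│6
5│· · ♝ · · · · ·│5
4│· · ♙ ♘ · · ♙ ·│4
3│· · · · ♙ · · ·│3
2│♙ ♙ · ♙ · ♙ · ♙│2
1│♖ · ♗ ♕ ♔ ♗ ♘ ♖│1
  ─────────────────
  a b c d e f g h


2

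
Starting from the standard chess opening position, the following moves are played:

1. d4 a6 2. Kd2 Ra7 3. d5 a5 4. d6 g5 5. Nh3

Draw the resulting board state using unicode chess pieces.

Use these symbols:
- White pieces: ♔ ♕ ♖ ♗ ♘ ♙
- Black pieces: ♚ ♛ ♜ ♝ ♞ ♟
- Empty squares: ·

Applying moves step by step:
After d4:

♜ ♞ ♝ ♛ ♚ ♝ ♞ ♜
♟ ♟ ♟ ♟ ♟ ♟ ♟ ♟
· · · · · · · ·
· · · · · · · ·
· · · ♙ · · · ·
· · · · · · · ·
♙ ♙ ♙ · ♙ ♙ ♙ ♙
♖ ♘ ♗ ♕ ♔ ♗ ♘ ♖


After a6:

♜ ♞ ♝ ♛ ♚ ♝ ♞ ♜
· ♟ ♟ ♟ ♟ ♟ ♟ ♟
♟ · · · · · · ·
· · · · · · · ·
· · · ♙ · · · ·
· · · · · · · ·
♙ ♙ ♙ · ♙ ♙ ♙ ♙
♖ ♘ ♗ ♕ ♔ ♗ ♘ ♖


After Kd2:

♜ ♞ ♝ ♛ ♚ ♝ ♞ ♜
· ♟ ♟ ♟ ♟ ♟ ♟ ♟
♟ · · · · · · ·
· · · · · · · ·
· · · ♙ · · · ·
· · · · · · · ·
♙ ♙ ♙ ♔ ♙ ♙ ♙ ♙
♖ ♘ ♗ ♕ · ♗ ♘ ♖


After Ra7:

· ♞ ♝ ♛ ♚ ♝ ♞ ♜
♜ ♟ ♟ ♟ ♟ ♟ ♟ ♟
♟ · · · · · · ·
· · · · · · · ·
· · · ♙ · · · ·
· · · · · · · ·
♙ ♙ ♙ ♔ ♙ ♙ ♙ ♙
♖ ♘ ♗ ♕ · ♗ ♘ ♖


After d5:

· ♞ ♝ ♛ ♚ ♝ ♞ ♜
♜ ♟ ♟ ♟ ♟ ♟ ♟ ♟
♟ · · · · · · ·
· · · ♙ · · · ·
· · · · · · · ·
· · · · · · · ·
♙ ♙ ♙ ♔ ♙ ♙ ♙ ♙
♖ ♘ ♗ ♕ · ♗ ♘ ♖


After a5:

· ♞ ♝ ♛ ♚ ♝ ♞ ♜
♜ ♟ ♟ ♟ ♟ ♟ ♟ ♟
· · · · · · · ·
♟ · · ♙ · · · ·
· · · · · · · ·
· · · · · · · ·
♙ ♙ ♙ ♔ ♙ ♙ ♙ ♙
♖ ♘ ♗ ♕ · ♗ ♘ ♖


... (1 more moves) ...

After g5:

· ♞ ♝ ♛ ♚ ♝ ♞ ♜
♜ ♟ ♟ ♟ ♟ ♟ · ♟
· · · ♙ · · · ·
♟ · · · · · ♟ ·
· · · · · · · ·
· · · · · · · ·
♙ ♙ ♙ ♔ ♙ ♙ ♙ ♙
♖ ♘ ♗ ♕ · ♗ ♘ ♖


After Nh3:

· ♞ ♝ ♛ ♚ ♝ ♞ ♜
♜ ♟ ♟ ♟ ♟ ♟ · ♟
· · · ♙ · · · ·
♟ · · · · · ♟ ·
· · · · · · · ·
· · · · · · · ♘
♙ ♙ ♙ ♔ ♙ ♙ ♙ ♙
♖ ♘ ♗ ♕ · ♗ · ♖



  a b c d e f g h
  ─────────────────
8│· ♞ ♝ ♛ ♚ ♝ ♞ ♜│8
7│♜ ♟ ♟ ♟ ♟ ♟ · ♟│7
6│· · · ♙ · · · ·│6
5│♟ · · · · · ♟ ·│5
4│· · · · · · · ·│4
3│· · · · · · · ♘│3
2│♙ ♙ ♙ ♔ ♙ ♙ ♙ ♙│2
1│♖ ♘ ♗ ♕ · ♗ · ♖│1
  ─────────────────
  a b c d e f g h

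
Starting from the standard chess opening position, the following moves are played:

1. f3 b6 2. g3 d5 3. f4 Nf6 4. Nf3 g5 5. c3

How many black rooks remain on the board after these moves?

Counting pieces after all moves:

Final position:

  a b c d e f g h
  ─────────────────
8│♜ ♞ ♝ ♛ ♚ ♝ · ♜│8
7│♟ · ♟ · ♟ ♟ · ♟│7
6│· ♟ · · · ♞ · ·│6
5│· · · ♟ · · ♟ ·│5
4│· · · · · ♙ · ·│4
3│· · ♙ · · ♘ ♙ ·│3
2│♙ ♙ · ♙ ♙ · · ♙│2
1│♖ ♘ ♗ ♕ ♔ ♗ · ♖│1
  ─────────────────
  a b c d e f g h


2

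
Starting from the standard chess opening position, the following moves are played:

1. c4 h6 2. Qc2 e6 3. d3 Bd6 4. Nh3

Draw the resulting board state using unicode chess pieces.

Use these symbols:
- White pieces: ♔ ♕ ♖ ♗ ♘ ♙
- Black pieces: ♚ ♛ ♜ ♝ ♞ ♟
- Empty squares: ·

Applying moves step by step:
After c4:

♜ ♞ ♝ ♛ ♚ ♝ ♞ ♜
♟ ♟ ♟ ♟ ♟ ♟ ♟ ♟
· · · · · · · ·
· · · · · · · ·
· · ♙ · · · · ·
· · · · · · · ·
♙ ♙ · ♙ ♙ ♙ ♙ ♙
♖ ♘ ♗ ♕ ♔ ♗ ♘ ♖


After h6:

♜ ♞ ♝ ♛ ♚ ♝ ♞ ♜
♟ ♟ ♟ ♟ ♟ ♟ ♟ ·
· · · · · · · ♟
· · · · · · · ·
· · ♙ · · · · ·
· · · · · · · ·
♙ ♙ · ♙ ♙ ♙ ♙ ♙
♖ ♘ ♗ ♕ ♔ ♗ ♘ ♖


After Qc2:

♜ ♞ ♝ ♛ ♚ ♝ ♞ ♜
♟ ♟ ♟ ♟ ♟ ♟ ♟ ·
· · · · · · · ♟
· · · · · · · ·
· · ♙ · · · · ·
· · · · · · · ·
♙ ♙ ♕ ♙ ♙ ♙ ♙ ♙
♖ ♘ ♗ · ♔ ♗ ♘ ♖


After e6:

♜ ♞ ♝ ♛ ♚ ♝ ♞ ♜
♟ ♟ ♟ ♟ · ♟ ♟ ·
· · · · ♟ · · ♟
· · · · · · · ·
· · ♙ · · · · ·
· · · · · · · ·
♙ ♙ ♕ ♙ ♙ ♙ ♙ ♙
♖ ♘ ♗ · ♔ ♗ ♘ ♖


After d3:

♜ ♞ ♝ ♛ ♚ ♝ ♞ ♜
♟ ♟ ♟ ♟ · ♟ ♟ ·
· · · · ♟ · · ♟
· · · · · · · ·
· · ♙ · · · · ·
· · · ♙ · · · ·
♙ ♙ ♕ · ♙ ♙ ♙ ♙
♖ ♘ ♗ · ♔ ♗ ♘ ♖


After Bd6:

♜ ♞ ♝ ♛ ♚ · ♞ ♜
♟ ♟ ♟ ♟ · ♟ ♟ ·
· · · ♝ ♟ · · ♟
· · · · · · · ·
· · ♙ · · · · ·
· · · ♙ · · · ·
♙ ♙ ♕ · ♙ ♙ ♙ ♙
♖ ♘ ♗ · ♔ ♗ ♘ ♖


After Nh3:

♜ ♞ ♝ ♛ ♚ · ♞ ♜
♟ ♟ ♟ ♟ · ♟ ♟ ·
· · · ♝ ♟ · · ♟
· · · · · · · ·
· · ♙ · · · · ·
· · · ♙ · · · ♘
♙ ♙ ♕ · ♙ ♙ ♙ ♙
♖ ♘ ♗ · ♔ ♗ · ♖



  a b c d e f g h
  ─────────────────
8│♜ ♞ ♝ ♛ ♚ · ♞ ♜│8
7│♟ ♟ ♟ ♟ · ♟ ♟ ·│7
6│· · · ♝ ♟ · · ♟│6
5│· · · · · · · ·│5
4│· · ♙ · · · · ·│4
3│· · · ♙ · · · ♘│3
2│♙ ♙ ♕ · ♙ ♙ ♙ ♙│2
1│♖ ♘ ♗ · ♔ ♗ · ♖│1
  ─────────────────
  a b c d e f g h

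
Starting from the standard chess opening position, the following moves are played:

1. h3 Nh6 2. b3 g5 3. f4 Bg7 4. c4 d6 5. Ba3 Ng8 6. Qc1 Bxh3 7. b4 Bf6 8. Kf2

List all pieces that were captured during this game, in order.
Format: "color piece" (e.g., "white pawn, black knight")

Tracking captures:
  Bxh3: captured white pawn

white pawn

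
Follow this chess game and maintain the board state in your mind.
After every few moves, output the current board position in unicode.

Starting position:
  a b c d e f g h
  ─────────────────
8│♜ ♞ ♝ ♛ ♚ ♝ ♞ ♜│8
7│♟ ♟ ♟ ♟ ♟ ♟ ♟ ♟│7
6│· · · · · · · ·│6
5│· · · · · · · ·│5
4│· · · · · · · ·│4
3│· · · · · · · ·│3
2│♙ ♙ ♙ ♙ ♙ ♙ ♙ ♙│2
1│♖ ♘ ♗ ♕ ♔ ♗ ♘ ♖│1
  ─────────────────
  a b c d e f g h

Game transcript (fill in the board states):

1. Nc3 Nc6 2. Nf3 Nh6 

  a b c d e f g h
  ─────────────────
8│♜ · ♝ ♛ ♚ ♝ · ♜│8
7│♟ ♟ ♟ ♟ ♟ ♟ ♟ ♟│7
6│· · ♞ · · · · ♞│6
5│· · · · · · · ·│5
4│· · · · · · · ·│4
3│· · ♘ · · ♘ · ·│3
2│♙ ♙ ♙ ♙ ♙ ♙ ♙ ♙│2
1│♖ · ♗ ♕ ♔ ♗ · ♖│1
  ─────────────────
  a b c d e f g h

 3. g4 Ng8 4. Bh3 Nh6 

  a b c d e f g h
  ─────────────────
8│♜ · ♝ ♛ ♚ ♝ · ♜│8
7│♟ ♟ ♟ ♟ ♟ ♟ ♟ ♟│7
6│· · ♞ · · · · ♞│6
5│· · · · · · · ·│5
4│· · · · · · ♙ ·│4
3│· · ♘ · · ♘ · ♗│3
2│♙ ♙ ♙ ♙ ♙ ♙ · ♙│2
1│♖ · ♗ ♕ ♔ · · ♖│1
  ─────────────────
  a b c d e f g h

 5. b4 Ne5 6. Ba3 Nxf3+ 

  a b c d e f g h
  ─────────────────
8│♜ · ♝ ♛ ♚ ♝ · ♜│8
7│♟ ♟ ♟ ♟ ♟ ♟ ♟ ♟│7
6│· · · · · · · ♞│6
5│· · · · · · · ·│5
4│· ♙ · · · · ♙ ·│4
3│♗ · ♘ · · ♞ · ♗│3
2│♙ · ♙ ♙ ♙ ♙ · ♙│2
1│♖ · · ♕ ♔ · · ♖│1
  ─────────────────
  a b c d e f g h

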